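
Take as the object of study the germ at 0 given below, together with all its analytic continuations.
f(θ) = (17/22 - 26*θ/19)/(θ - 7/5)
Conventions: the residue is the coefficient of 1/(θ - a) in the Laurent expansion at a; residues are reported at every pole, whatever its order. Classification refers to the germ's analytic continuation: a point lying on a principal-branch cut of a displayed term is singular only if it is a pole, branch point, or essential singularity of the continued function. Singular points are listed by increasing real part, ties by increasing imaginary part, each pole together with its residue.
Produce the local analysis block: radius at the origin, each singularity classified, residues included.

Denominator factor (θ - 7/5): pole of order 1 at 7/5, modulus 7/5.
The radius of convergence is the smallest modulus among the singular points: 7/5.
At the order-1 pole 7/5 set g(θ) = (θ - (7/5))*f(θ) = 17/22 - 26*θ/19.
Simple pole: residue = g(a) at a = 7/5, which is -2389/2090.

Radius of convergence at 0: 7/5.
At 7/5: a pole of order 1; residue -2389/2090.


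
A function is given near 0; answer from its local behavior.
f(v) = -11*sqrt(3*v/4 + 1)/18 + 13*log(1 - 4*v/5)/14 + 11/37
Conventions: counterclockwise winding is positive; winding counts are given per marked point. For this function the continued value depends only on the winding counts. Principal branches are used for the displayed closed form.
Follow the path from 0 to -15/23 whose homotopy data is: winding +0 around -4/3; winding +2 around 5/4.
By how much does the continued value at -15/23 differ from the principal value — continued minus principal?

The rational part is single-valued and drops out of the difference; each branch term changes only by its own monodromy.
(-11/18)*sqrt(1 - v/(-4/3)): winding +0 is even, the square root returns to the same sheet, contribution 0.
(13/14)*log(1 - v/(5/4)): each positive loop around 5/4 adds 2*pi*i to the log, so winding +2 contributes (13/14)*(2)*2*pi*i = (26/7)*pi*i.
Summing the contributions at v = -15/23 gives (26/7)*pi*i.

Continued minus principal equals (26/7)*pi*i.


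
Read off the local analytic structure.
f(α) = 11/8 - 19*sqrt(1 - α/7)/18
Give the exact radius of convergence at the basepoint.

The radius of convergence is 7.

Branch term (-19/18)*sqrt(1 - α/(7)): its argument vanishes at α = 7, a square-root branch point, modulus 7.
The radius of convergence is the smallest modulus among the singular points: 7.


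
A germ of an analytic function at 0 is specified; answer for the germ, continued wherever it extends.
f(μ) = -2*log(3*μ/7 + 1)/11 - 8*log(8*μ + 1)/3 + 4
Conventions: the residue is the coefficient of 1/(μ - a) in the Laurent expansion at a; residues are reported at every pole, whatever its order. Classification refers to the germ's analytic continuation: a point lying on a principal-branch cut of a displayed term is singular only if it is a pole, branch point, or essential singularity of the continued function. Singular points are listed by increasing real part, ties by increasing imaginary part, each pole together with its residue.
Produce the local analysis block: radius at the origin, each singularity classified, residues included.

Radius of convergence at 0: 1/8.
At -7/3: a logarithmic branch point.
At -1/8: a logarithmic branch point.

Branch term (-8/3)*log(1 - μ/(-1/8)): its argument vanishes at μ = -1/8, a logarithmic branch point, modulus 1/8.
Branch term (-2/11)*log(1 - μ/(-7/3)): its argument vanishes at μ = -7/3, a logarithmic branch point, modulus 7/3.
The radius of convergence is the smallest modulus among the singular points: 1/8.
List the singular points by increasing real part (a conjugate pair: the negative imaginary part first).


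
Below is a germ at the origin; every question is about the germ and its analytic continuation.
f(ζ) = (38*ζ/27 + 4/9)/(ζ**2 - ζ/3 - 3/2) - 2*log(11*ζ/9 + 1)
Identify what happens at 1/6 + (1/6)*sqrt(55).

The denominator factor ζ**2 - ζ/3 - 3/2 vanishes at 1/6 + (1/6)*sqrt(55) and appears to the power 1; the numerator there equals 55/81 + (19/81)*sqrt(55), nonzero, and no other factor vanishes.
The branch terms are analytic at this point.
Hence a pole whose order is the multiplicity, 1.

The point is a pole of order 1.


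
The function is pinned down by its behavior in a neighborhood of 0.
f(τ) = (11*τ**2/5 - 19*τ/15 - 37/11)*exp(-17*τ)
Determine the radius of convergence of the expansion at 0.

The radius of convergence is infinite.

The factor exp(-17*τ) is entire and contributes no finite singular point.
The polynomial part has no poles.
No finite singular points: the Taylor series at 0 converges everywhere.


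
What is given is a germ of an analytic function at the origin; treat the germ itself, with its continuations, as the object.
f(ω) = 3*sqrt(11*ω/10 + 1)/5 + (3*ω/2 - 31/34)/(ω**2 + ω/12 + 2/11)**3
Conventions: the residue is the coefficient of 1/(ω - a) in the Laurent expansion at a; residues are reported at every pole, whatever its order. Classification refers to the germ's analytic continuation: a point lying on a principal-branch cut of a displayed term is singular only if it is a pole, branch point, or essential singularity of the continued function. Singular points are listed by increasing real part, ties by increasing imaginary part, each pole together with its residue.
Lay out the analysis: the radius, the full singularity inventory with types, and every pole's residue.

Denominator factor (ω**2 + ω/12 + 2/11)^3: discriminant -1141/1584, complex-conjugate roots (-1/24) + ((1/264)*sqrt(12551))*i and (-1/24) - ((1/264)*sqrt(12551))*i; poles of order 3, moduli (1/11)*sqrt(22) and (1/11)*sqrt(22).
Branch term (3/5)*sqrt(1 - ω/(-10/11)): its argument vanishes at ω = -10/11, a square-root branch point, modulus 10/11.
The radius of convergence is the smallest modulus among the singular points: (1/11)*sqrt(22).
The branch term is analytic at (-1/24) - ((1/264)*sqrt(12551))*i and contributes nothing to the residue; only the rational part matters.
The factor ω**2 + ω/12 + 2/11 splits as (ω - a)(ω - a') with a = (-1/24) - ((1/264)*sqrt(12551))*i, a' = (-1/24) + ((1/264)*sqrt(12551))*i. At the order-3 pole a set g(ω) = (ω - a)^3*(rational part) = [3*ω/2 - 31/34] / (ω - a')^3.
Order-3 pole: residue = g''(a)/2; g''((-1/24) - ((1/264)*sqrt(12551))*i) = -((5984098560/25252585757)*sqrt(12551))*i, so the residue is -((2992049280/25252585757)*sqrt(12551))*i.
The branch term is analytic at (-1/24) + ((1/264)*sqrt(12551))*i and contributes nothing to the residue; only the rational part matters.
The factor ω**2 + ω/12 + 2/11 splits as (ω - a)(ω - a') with a = (-1/24) + ((1/264)*sqrt(12551))*i, a' = (-1/24) - ((1/264)*sqrt(12551))*i. At the order-3 pole a set g(ω) = (ω - a)^3*(rational part) = [3*ω/2 - 31/34] / (ω - a')^3.
Order-3 pole: residue = g''(a)/2; g''((-1/24) + ((1/264)*sqrt(12551))*i) = ((5984098560/25252585757)*sqrt(12551))*i, so the residue is ((2992049280/25252585757)*sqrt(12551))*i.
List the singular points by increasing real part (a conjugate pair: the negative imaginary part first).

Radius of convergence at 0: (1/11)*sqrt(22).
At -10/11: an algebraic (square-root) branch point.
At (-1/24) - ((1/264)*sqrt(12551))*i: a pole of order 3; residue -((2992049280/25252585757)*sqrt(12551))*i.
At (-1/24) + ((1/264)*sqrt(12551))*i: a pole of order 3; residue ((2992049280/25252585757)*sqrt(12551))*i.


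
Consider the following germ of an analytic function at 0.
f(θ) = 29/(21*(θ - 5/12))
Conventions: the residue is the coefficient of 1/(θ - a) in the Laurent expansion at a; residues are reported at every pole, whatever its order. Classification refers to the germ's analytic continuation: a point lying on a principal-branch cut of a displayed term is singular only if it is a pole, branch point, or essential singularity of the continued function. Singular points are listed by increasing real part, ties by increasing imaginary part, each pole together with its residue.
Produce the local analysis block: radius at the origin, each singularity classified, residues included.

Radius of convergence at 0: 5/12.
At 5/12: a pole of order 1; residue 29/21.

Denominator factor (θ - 5/12): pole of order 1 at 5/12, modulus 5/12.
The radius of convergence is the smallest modulus among the singular points: 5/12.
At the order-1 pole 5/12 set g(θ) = (θ - (5/12))*f(θ) = 29/21.
Simple pole: residue = g(a) at a = 5/12, which is 29/21.


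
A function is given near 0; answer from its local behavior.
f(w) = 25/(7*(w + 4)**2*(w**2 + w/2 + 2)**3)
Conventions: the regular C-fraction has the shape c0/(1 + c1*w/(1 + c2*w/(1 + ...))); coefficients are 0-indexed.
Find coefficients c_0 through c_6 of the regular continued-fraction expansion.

The regular C-fraction coefficients are [25/896, 5/4, -17/10, 313/340, 895/42568, 4491553/448216, -1878248835/189173644].

Taylor coefficients (expand at 0): a_0 = 25/896, a_1 = -125/3584, a_2 = -225/14336, a_3 = 2725/57344, a_4 = -625/114688, a_5 = -2625/65536, a_6 = 35225/1835008.
c0 = a_0 = 25/896. Peel one level at a time: if S = 1 + c*w/S' with S'(0) = 1, then c is the w-coefficient of S and S' = c*w/(S - 1).
S_1 = c0/f = 1 + (5/4)*w + (17/8)*w^2 + ...; c1 = 5/4.
S_2 = c1*w/(S_1 - 1) = 1 + (-17/10)*w + (313/200)*w^2 + ...; c2 = -17/10.
S_3 = c2*w/(S_2 - 1) = 1 + (313/340)*w + (-179/9248)*w^2 + ...; c3 = 313/340.
S_4 = c3*w/(S_3 - 1) = 1 + (895/42568)*w + (-1321045/6270016)*w^2 + ...; c4 = 895/42568.
S_5 = c4*w/(S_4 - 1) = 1 + (4491553/448216)*w + (102013515/1025312)*w^2 + ...; c5 = 4491553/448216.
S_6 = c5*w/(S_5 - 1) = 1 + (-1878248835/189173644)*w + ...; c6 = -1878248835/189173644.


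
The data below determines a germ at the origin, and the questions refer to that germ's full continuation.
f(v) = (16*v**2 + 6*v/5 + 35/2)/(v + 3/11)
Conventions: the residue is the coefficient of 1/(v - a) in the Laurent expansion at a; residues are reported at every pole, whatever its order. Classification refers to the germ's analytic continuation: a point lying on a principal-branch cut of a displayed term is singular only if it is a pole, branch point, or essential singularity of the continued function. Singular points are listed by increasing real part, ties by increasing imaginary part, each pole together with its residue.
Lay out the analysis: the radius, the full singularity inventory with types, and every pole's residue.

Denominator factor (v + 3/11): pole of order 1 at -3/11, modulus 3/11.
The radius of convergence is the smallest modulus among the singular points: 3/11.
At the order-1 pole -3/11 set g(v) = (v - (-3/11))*f(v) = 16*v**2 + 6*v/5 + 35/2.
Simple pole: residue = g(a) at a = -3/11, which is 22219/1210.

Radius of convergence at 0: 3/11.
At -3/11: a pole of order 1; residue 22219/1210.


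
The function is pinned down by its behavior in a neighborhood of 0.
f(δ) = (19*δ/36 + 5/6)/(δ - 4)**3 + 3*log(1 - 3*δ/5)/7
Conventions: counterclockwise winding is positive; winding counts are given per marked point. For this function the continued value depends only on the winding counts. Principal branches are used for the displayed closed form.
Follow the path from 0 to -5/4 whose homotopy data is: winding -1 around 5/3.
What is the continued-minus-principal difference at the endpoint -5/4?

The rational part is single-valued and drops out of the difference; each branch term changes only by its own monodromy.
(3/7)*log(1 - δ/(5/3)): each positive loop around 5/3 adds 2*pi*i to the log, so winding -1 contributes (3/7)*(-1)*2*pi*i = -(6/7)*pi*i.
Summing the contributions at δ = -5/4 gives -(6/7)*pi*i.

Continued minus principal equals -(6/7)*pi*i.


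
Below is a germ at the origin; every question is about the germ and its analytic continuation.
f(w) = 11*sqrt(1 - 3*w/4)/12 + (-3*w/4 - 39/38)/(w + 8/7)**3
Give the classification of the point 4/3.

The term (11/12)*sqrt(1 - w/(4/3)) has argument 1 - 4/3/(4/3) = 0 at 4/3: a square-root (algebraic, two-sheeted) branch point; the remaining terms are analytic or single-valued there.

The point is an algebraic (square-root) branch point.


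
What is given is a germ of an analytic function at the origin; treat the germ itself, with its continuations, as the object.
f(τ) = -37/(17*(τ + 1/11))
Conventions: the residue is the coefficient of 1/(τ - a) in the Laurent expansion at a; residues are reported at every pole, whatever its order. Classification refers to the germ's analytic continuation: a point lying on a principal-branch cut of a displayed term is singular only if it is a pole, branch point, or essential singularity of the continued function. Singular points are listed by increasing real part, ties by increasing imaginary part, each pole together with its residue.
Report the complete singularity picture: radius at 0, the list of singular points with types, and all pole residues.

Denominator factor (τ + 1/11): pole of order 1 at -1/11, modulus 1/11.
The radius of convergence is the smallest modulus among the singular points: 1/11.
At the order-1 pole -1/11 set g(τ) = (τ - (-1/11))*f(τ) = -37/17.
Simple pole: residue = g(a) at a = -1/11, which is -37/17.

Radius of convergence at 0: 1/11.
At -1/11: a pole of order 1; residue -37/17.


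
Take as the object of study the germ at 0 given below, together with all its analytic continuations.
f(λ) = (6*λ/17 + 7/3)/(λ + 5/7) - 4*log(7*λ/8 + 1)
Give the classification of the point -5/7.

The denominator factor λ + 5/7 vanishes at -5/7 and appears to the power 1; the numerator there equals 743/357, nonzero, and no other factor vanishes.
The branch terms are analytic at this point.
Hence a pole whose order is the multiplicity, 1.

The point is a pole of order 1.


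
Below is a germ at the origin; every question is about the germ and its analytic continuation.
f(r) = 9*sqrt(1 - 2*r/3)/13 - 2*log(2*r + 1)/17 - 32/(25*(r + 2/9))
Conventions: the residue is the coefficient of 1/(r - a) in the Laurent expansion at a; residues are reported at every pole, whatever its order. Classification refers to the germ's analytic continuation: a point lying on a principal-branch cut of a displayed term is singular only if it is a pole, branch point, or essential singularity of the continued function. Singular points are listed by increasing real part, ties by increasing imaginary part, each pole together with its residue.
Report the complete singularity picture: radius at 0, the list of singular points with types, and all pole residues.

Radius of convergence at 0: 2/9.
At -1/2: a logarithmic branch point.
At -2/9: a pole of order 1; residue -32/25.
At 3/2: an algebraic (square-root) branch point.

Denominator factor (r + 2/9): pole of order 1 at -2/9, modulus 2/9.
Branch term (9/13)*sqrt(1 - r/(3/2)): its argument vanishes at r = 3/2, a square-root branch point, modulus 3/2.
Branch term (-2/17)*log(1 - r/(-1/2)): its argument vanishes at r = -1/2, a logarithmic branch point, modulus 1/2.
The radius of convergence is the smallest modulus among the singular points: 2/9.
The branch terms are analytic at -2/9 and contribute nothing to the residue; only the rational part matters.
At the order-1 pole -2/9 set g(r) = (r - (-2/9))*(rational part) = -32/25.
Simple pole: residue = g(a) at a = -2/9, which is -32/25.
List the singular points by increasing real part (a conjugate pair: the negative imaginary part first).


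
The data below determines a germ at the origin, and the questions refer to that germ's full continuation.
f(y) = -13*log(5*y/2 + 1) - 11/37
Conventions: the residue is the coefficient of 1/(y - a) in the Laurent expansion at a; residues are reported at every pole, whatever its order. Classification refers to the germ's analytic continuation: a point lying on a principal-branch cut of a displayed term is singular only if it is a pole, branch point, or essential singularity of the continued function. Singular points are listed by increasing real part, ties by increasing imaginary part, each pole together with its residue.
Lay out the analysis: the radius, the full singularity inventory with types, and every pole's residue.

Branch term (-13)*log(1 - y/(-2/5)): its argument vanishes at y = -2/5, a logarithmic branch point, modulus 2/5.
The radius of convergence is the smallest modulus among the singular points: 2/5.

Radius of convergence at 0: 2/5.
At -2/5: a logarithmic branch point.


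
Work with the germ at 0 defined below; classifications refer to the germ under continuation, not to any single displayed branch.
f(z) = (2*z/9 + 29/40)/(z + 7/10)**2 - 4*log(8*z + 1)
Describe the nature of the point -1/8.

The term (-4)*log(1 - z/(-1/8)) has argument 1 - -1/8/(-1/8) = 0 at -1/8: a logarithmic (infinitely-sheeted) branch point; the remaining terms are analytic or single-valued there.

The point is a logarithmic branch point.


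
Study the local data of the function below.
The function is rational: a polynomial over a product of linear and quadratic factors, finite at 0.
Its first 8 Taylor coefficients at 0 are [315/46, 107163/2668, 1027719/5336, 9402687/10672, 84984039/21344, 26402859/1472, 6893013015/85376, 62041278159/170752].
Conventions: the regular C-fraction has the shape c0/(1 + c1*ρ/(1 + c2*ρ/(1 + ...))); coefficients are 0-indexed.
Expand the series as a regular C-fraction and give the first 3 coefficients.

Taylor coefficients (read off): a_0 = 315/46, a_1 = 107163/2668, a_2 = 1027719/5336.
c0 = a_0 = 315/46. Peel one level at a time: if S = 1 + c*ρ/S' with S'(0) = 1, then c is the ρ-coefficient of S and S' = c*ρ/(S - 1).
S_1 = c0/f = 1 + (-1701/290)*ρ + (132004/21025)*ρ^2 + ...; c1 = -1701/290.
S_2 = c1*ρ/(S_1 - 1) = 1 + (264008/246645)*ρ + ...; c2 = 264008/246645.

The regular C-fraction coefficients are [315/46, -1701/290, 264008/246645].


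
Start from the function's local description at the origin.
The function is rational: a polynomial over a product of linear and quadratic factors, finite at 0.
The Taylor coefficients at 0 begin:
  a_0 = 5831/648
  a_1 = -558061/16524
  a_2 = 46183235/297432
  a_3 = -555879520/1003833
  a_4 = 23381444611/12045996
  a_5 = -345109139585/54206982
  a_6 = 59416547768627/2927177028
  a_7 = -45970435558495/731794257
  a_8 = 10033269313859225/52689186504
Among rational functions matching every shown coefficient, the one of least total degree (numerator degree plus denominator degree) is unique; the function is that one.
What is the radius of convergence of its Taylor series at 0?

The radius of convergence is -1/3 + (1/21)*sqrt(238).

No rational of total degree below 7 reproduces all 9 coefficients; solving the [1/6] Pade equations on them gives f(τ) = (-11*τ/17 - 17/24)/(τ**2 - 2*τ/3 - 3/7)**3, whose expansion matches every shown term.
Denominator factor (τ**2 - 2*τ/3 - 3/7)^3: discriminant 136/63, real irrational roots 1/3 + (1/21)*sqrt(238) and 1/3 - (1/21)*sqrt(238); poles of order 3, moduli 1/3 + (1/21)*sqrt(238) and -1/3 + (1/21)*sqrt(238).
The radius of convergence is the smallest modulus among the singular points: -1/3 + (1/21)*sqrt(238).


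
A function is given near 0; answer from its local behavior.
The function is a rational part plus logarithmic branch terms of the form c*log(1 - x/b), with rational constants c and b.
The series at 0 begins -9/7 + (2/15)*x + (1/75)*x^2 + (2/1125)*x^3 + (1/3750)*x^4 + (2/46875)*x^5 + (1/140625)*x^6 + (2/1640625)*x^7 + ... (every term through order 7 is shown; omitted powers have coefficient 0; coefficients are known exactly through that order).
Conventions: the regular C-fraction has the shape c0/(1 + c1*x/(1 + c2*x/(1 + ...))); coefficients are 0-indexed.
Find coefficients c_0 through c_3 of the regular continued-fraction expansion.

The regular C-fraction coefficients are [-9/7, 14/135, -11/54, -9/550].

Taylor coefficients (read off): a_0 = -9/7, a_1 = 2/15, a_2 = 1/75, a_3 = 2/1125.
c0 = a_0 = -9/7. Peel one level at a time: if S = 1 + c*x/S' with S'(0) = 1, then c is the x-coefficient of S and S' = c*x/(S - 1).
S_1 = c0/f = 1 + (14/135)*x + (77/3645)*x^2 + ...; c1 = 14/135.
S_2 = c1*x/(S_1 - 1) = 1 + (-11/54)*x + (-1/300)*x^2 + ...; c2 = -11/54.
S_3 = c2*x/(S_2 - 1) = 1 + (-9/550)*x + ...; c3 = -9/550.


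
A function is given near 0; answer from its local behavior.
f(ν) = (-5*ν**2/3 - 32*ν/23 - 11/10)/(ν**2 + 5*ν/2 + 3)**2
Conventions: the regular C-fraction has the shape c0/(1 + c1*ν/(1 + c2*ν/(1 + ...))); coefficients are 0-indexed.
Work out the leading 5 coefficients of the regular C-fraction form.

The regular C-fraction coefficients are [-11/90, 305/759, 25019/15180, -42470857/91569540, 876945485480/256194785171].

Taylor coefficients (expand at 0): a_0 = -11/90, a_1 = 61/1242, a_2 = -2501/24840, a_3 = 3775/22356, a_4 = -424121/2682720.
c0 = a_0 = -11/90. Peel one level at a time: if S = 1 + c*ν/S' with S'(0) = 1, then c is the ν-coefficient of S and S' = c*ν/(S - 1).
S_1 = c0/f = 1 + (305/759)*ν + (-1526159/2304324)*ν^2 + ...; c1 = 305/759.
S_2 = c1*ν/(S_1 - 1) = 1 + (25019/15180)*ν + (167869/219600)*ν^2 + ...; c2 = 25019/15180.
S_3 = c2*ν/(S_2 - 1) = 1 + (-42470857/91569540)*ν + (11093360391322/6987483879843)*ν^2 + ...; c3 = -42470857/91569540.
S_4 = c3*ν/(S_3 - 1) = 1 + (876945485480/256194785171)*ν + ...; c4 = 876945485480/256194785171.


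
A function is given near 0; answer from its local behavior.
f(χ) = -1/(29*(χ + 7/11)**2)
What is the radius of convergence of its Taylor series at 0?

The radius of convergence is 7/11.

Denominator factor (χ + 7/11)^2: pole of order 2 at -7/11, modulus 7/11.
The radius of convergence is the smallest modulus among the singular points: 7/11.


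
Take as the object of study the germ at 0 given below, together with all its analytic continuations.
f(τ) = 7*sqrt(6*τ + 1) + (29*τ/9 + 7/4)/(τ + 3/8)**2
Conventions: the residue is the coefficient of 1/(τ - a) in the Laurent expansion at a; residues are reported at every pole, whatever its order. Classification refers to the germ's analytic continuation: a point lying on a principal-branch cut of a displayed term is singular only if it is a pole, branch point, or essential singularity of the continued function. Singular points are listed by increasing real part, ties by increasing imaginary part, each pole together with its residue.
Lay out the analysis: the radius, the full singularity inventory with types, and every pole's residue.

Radius of convergence at 0: 1/6.
At -3/8: a pole of order 2; residue 29/9.
At -1/6: an algebraic (square-root) branch point.

Denominator factor (τ + 3/8)^2: pole of order 2 at -3/8, modulus 3/8.
Branch term (7)*sqrt(1 - τ/(-1/6)): its argument vanishes at τ = -1/6, a square-root branch point, modulus 1/6.
The radius of convergence is the smallest modulus among the singular points: 1/6.
The branch term is analytic at -3/8 and contributes nothing to the residue; only the rational part matters.
At the order-2 pole -3/8 set g(τ) = (τ - (-3/8))^2*(rational part) = 29*τ/9 + 7/4.
Order-2 pole: residue = g'(a); g'(-3/8) = 29/9, so the residue is 29/9.
List the singular points by increasing real part (a conjugate pair: the negative imaginary part first).


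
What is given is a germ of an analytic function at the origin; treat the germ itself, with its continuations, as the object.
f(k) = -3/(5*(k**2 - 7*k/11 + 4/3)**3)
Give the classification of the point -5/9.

Denominator factors: k**2 - 7*k/11 + 4/3 = 1778/891 at k = -5/9 — none vanishes.
So the germ continues analytically to -5/9.

The point is a regular point.


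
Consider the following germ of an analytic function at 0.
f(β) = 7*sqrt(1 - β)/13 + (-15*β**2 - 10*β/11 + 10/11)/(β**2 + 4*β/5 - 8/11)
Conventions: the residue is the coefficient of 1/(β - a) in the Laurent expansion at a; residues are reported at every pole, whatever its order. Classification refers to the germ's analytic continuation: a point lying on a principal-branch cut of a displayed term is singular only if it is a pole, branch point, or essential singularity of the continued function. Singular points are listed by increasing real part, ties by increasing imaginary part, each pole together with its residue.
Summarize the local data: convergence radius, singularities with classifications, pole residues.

Denominator factor (β**2 + 4*β/5 - 8/11): discriminant 976/275, real irrational roots -2/5 + (2/55)*sqrt(671) and -2/5 - (2/55)*sqrt(671); poles of order 1, moduli -2/5 + (2/55)*sqrt(671) and 2/5 + (2/55)*sqrt(671).
Branch term (7/13)*sqrt(1 - β/(1)): its argument vanishes at β = 1, a square-root branch point, modulus 1.
The radius of convergence is the smallest modulus among the singular points: -2/5 + (2/55)*sqrt(671).
The branch term is analytic at -2/5 - (2/55)*sqrt(671) and contributes nothing to the residue; only the rational part matters.
The factor β**2 + 4*β/5 - 8/11 splits as (β - a)(β - a') with a = -2/5 - (2/55)*sqrt(671), a' = -2/5 + (2/55)*sqrt(671). At the order-1 pole a set g(β) = (β - a)*(rational part) = [-15*β**2 - 10*β/11 + 10/11] / (β - a').
Simple pole: residue = g(a) at a = -2/5 - (2/55)*sqrt(671), which is 61/11 + (397/1342)*sqrt(671).
The branch term is analytic at -2/5 + (2/55)*sqrt(671) and contributes nothing to the residue; only the rational part matters.
The factor β**2 + 4*β/5 - 8/11 splits as (β - a)(β - a') with a = -2/5 + (2/55)*sqrt(671), a' = -2/5 - (2/55)*sqrt(671). At the order-1 pole a set g(β) = (β - a)*(rational part) = [-15*β**2 - 10*β/11 + 10/11] / (β - a').
Simple pole: residue = g(a) at a = -2/5 + (2/55)*sqrt(671), which is 61/11 - (397/1342)*sqrt(671).
List the singular points by increasing real part (a conjugate pair: the negative imaginary part first).

Radius of convergence at 0: -2/5 + (2/55)*sqrt(671).
At -2/5 - (2/55)*sqrt(671): a pole of order 1; residue 61/11 + (397/1342)*sqrt(671).
At -2/5 + (2/55)*sqrt(671): a pole of order 1; residue 61/11 - (397/1342)*sqrt(671).
At 1: an algebraic (square-root) branch point.


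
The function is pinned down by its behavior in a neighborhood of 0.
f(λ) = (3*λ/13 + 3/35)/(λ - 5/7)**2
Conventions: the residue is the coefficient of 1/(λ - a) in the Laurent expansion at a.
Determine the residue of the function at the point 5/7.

At the order-2 pole 5/7 set g(λ) = (λ - (5/7))^2*f(λ) = 3*λ/13 + 3/35.
Order-2 pole: residue = g'(a); g'(5/7) = 3/13, so the residue is 3/13.

The residue is 3/13.


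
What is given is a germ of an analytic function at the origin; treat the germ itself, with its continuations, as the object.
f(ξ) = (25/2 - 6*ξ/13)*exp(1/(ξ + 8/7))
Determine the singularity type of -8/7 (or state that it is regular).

The exponent 1/(ξ - (-8/7)) has a pole at -8/7, so exp(1/(ξ - (-8/7))) takes every nonzero value near it: an essential singularity (not a pole of any order).

The point is an essential singularity.


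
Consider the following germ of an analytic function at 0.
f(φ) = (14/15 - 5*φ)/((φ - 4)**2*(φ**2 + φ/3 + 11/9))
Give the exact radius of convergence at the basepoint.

The radius of convergence is (1/3)*sqrt(11).

Denominator factor (φ - 4)^2: pole of order 2 at 4, modulus 4.
Denominator factor (φ**2 + φ/3 + 11/9): discriminant -43/9, complex-conjugate roots (-1/6) + ((1/6)*sqrt(43))*i and (-1/6) - ((1/6)*sqrt(43))*i; poles of order 1, moduli (1/3)*sqrt(11) and (1/3)*sqrt(11).
The radius of convergence is the smallest modulus among the singular points: (1/3)*sqrt(11).


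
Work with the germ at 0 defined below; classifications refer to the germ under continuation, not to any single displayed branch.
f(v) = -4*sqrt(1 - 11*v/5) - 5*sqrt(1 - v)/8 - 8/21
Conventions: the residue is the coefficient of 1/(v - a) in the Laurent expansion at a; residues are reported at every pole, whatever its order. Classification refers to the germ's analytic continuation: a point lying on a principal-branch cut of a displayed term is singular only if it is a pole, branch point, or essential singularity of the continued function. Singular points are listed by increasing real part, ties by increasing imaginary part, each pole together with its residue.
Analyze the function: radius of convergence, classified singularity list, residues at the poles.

Branch term (-4)*sqrt(1 - v/(5/11)): its argument vanishes at v = 5/11, a square-root branch point, modulus 5/11.
Branch term (-5/8)*sqrt(1 - v/(1)): its argument vanishes at v = 1, a square-root branch point, modulus 1.
The radius of convergence is the smallest modulus among the singular points: 5/11.
List the singular points by increasing real part (a conjugate pair: the negative imaginary part first).

Radius of convergence at 0: 5/11.
At 5/11: an algebraic (square-root) branch point.
At 1: an algebraic (square-root) branch point.


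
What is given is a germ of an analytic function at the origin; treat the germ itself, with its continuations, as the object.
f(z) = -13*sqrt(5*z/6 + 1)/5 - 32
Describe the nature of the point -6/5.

The term (-13/5)*sqrt(1 - z/(-6/5)) has argument 1 - -6/5/(-6/5) = 0 at -6/5: a square-root (algebraic, two-sheeted) branch point; the remaining terms are analytic or single-valued there.

The point is an algebraic (square-root) branch point.


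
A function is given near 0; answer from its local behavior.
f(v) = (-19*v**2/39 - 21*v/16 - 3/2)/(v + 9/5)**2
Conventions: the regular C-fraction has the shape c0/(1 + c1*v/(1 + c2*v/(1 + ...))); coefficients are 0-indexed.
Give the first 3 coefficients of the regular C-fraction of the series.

The regular C-fraction coefficients are [-25/54, 17/72, 883/936].

Taylor coefficients (expand at 0): a_0 = -25/54, a_1 = 425/3888, a_2 = -9775/75816.
c0 = a_0 = -25/54. Peel one level at a time: if S = 1 + c*v/S' with S'(0) = 1, then c is the v-coefficient of S and S' = c*v/(S - 1).
S_1 = c0/f = 1 + (17/72)*v + (-15011/67392)*v^2 + ...; c1 = 17/72.
S_2 = c1*v/(S_1 - 1) = 1 + (883/936)*v + ...; c2 = 883/936.


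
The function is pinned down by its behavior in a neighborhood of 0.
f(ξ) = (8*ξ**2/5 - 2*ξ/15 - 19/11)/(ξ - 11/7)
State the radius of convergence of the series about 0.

The radius of convergence is 11/7.

Denominator factor (ξ - 11/7): pole of order 1 at 11/7, modulus 11/7.
The radius of convergence is the smallest modulus among the singular points: 11/7.


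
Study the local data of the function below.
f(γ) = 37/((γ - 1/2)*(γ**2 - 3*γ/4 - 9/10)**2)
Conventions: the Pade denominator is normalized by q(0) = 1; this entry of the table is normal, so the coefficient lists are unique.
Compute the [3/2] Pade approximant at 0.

Taylor coefficients needed (expand at 0): a_0 = -7400/81, a_1 = -7400/243, a_2 = -331150/729, a_3 = -414400/2187, a_4 = -23403425/13122, a_5 = -41098675/39366.
Write the denominator as Q(γ) = 1 + q1*γ + q2*γ^2. Requiring Q*f - P = O(γ^6) with deg P <= 3 kills the coefficients of γ^4..γ^5 in Q*f:
  γ^4: a_4 + q1*a_3 + q2*a_2 = 0, i.e. -23403425/13122 + (-414400/2187)*q1 + (-331150/729)*q2 = 0.
  γ^5: a_5 + q1*a_4 + q2*a_3 = 0, i.e. -41098675/39366 + (-23403425/13122)*q1 + (-414400/2187)*q2 = 0.
Solving this linear system: q1 = -91429/519381, q2 = -24013217/6232572.
The numerator is Q*f truncated at degree 3: P0 = a_0 = -7400/81; P1 = a_1 + q1*a_0 = -604565200/42069861; P2 = a_2 + q1*a_1 + q2*a_0 = -4076660000/42069861; P3 = a_3 + q1*a_2 + q2*a_1 = 2957336000/378628749.

The Pade approximant has numerator coefficients [-7400/81, -604565200/42069861, -4076660000/42069861, 2957336000/378628749]; denominator coefficients [1, -91429/519381, -24013217/6232572].


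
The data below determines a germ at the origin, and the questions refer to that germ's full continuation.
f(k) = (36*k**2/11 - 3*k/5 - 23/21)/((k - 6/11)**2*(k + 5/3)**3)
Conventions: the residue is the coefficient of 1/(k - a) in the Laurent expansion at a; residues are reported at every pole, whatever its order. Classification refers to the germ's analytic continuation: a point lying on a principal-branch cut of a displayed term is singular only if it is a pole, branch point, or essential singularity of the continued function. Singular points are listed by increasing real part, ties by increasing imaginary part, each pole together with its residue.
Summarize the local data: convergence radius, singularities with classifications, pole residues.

Denominator factor (k + 5/3)^3: pole of order 3 at -5/3, modulus 5/3.
Denominator factor (k - 6/11)^2: pole of order 2 at 6/11, modulus 6/11.
The radius of convergence is the smallest modulus among the singular points: 6/11.
At the order-3 pole -5/3 set g(k) = (k - (-5/3))^3*f(k) = (36*k**2/11 - 3*k/5 - 23/21)/(k - 6/11)**2.
Order-3 pole: residue = g''(a)/2; g''(-5/3) = -657222984/993938435, so the residue is -328611492/993938435.
At the order-2 pole 6/11 set g(k) = (k - (6/11))^2*f(k) = (36*k**2/11 - 3*k/5 - 23/21)/(k + 5/3)**3.
Order-2 pole: residue = g'(a); g'(6/11) = 328611492/993938435, so the residue is 328611492/993938435.
List the singular points by increasing real part (a conjugate pair: the negative imaginary part first).

Radius of convergence at 0: 6/11.
At -5/3: a pole of order 3; residue -328611492/993938435.
At 6/11: a pole of order 2; residue 328611492/993938435.


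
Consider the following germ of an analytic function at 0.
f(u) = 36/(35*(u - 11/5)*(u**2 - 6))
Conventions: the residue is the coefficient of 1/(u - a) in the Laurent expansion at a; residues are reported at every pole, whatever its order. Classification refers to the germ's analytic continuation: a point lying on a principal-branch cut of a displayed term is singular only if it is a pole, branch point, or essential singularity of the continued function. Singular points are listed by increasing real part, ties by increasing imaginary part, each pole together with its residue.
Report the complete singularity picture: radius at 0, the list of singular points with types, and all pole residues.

Radius of convergence at 0: 11/5.
At -sqrt(6): a pole of order 1; residue 90/203 - (33/203)*sqrt(6).
At 11/5: a pole of order 1; residue -180/203.
At sqrt(6): a pole of order 1; residue 90/203 + (33/203)*sqrt(6).

Denominator factor (u - 11/5): pole of order 1 at 11/5, modulus 11/5.
Denominator factor (u**2 - 6): discriminant 24, real irrational roots sqrt(6) and -sqrt(6); poles of order 1, moduli sqrt(6) and sqrt(6).
The radius of convergence is the smallest modulus among the singular points: 11/5.
The factor u**2 - 6 splits as (u - a)(u - a') with a = -sqrt(6), a' = sqrt(6). At the order-1 pole a set g(u) = (u - a)*f(u) = [36/(35*(u - 11/5))] / (u - a').
Simple pole: residue = g(a) at a = -sqrt(6), which is 90/203 - (33/203)*sqrt(6).
At the order-1 pole 11/5 set g(u) = (u - (11/5))*f(u) = 36/(35*(u**2 - 6)).
Simple pole: residue = g(a) at a = 11/5, which is -180/203.
The factor u**2 - 6 splits as (u - a)(u - a') with a = sqrt(6), a' = -sqrt(6). At the order-1 pole a set g(u) = (u - a)*f(u) = [36/(35*(u - 11/5))] / (u - a').
Simple pole: residue = g(a) at a = sqrt(6), which is 90/203 + (33/203)*sqrt(6).
List the singular points by increasing real part (a conjugate pair: the negative imaginary part first).


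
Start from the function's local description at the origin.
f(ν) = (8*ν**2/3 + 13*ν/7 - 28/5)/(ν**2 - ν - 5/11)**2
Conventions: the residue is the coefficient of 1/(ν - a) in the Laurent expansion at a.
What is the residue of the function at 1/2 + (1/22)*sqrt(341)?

The residue is (13591/100905)*sqrt(341).

The factor ν**2 - ν - 5/11 splits as (ν - a)(ν - a') with a = 1/2 + (1/22)*sqrt(341), a' = 1/2 - (1/22)*sqrt(341). At the order-2 pole a set g(ν) = (ν - a)^2*f(ν) = [8*ν**2/3 + 13*ν/7 - 28/5] / (ν - a')^2.
Order-2 pole: residue = g'(a); g'(1/2 + (1/22)*sqrt(341)) = (13591/100905)*sqrt(341), so the residue is (13591/100905)*sqrt(341).


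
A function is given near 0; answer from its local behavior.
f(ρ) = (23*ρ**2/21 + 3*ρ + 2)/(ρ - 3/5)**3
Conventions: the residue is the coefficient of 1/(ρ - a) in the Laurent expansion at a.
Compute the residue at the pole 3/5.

The residue is 23/21.

At the order-3 pole 3/5 set g(ρ) = (ρ - (3/5))^3*f(ρ) = 23*ρ**2/21 + 3*ρ + 2.
Order-3 pole: residue = g''(a)/2; g''(3/5) = 46/21, so the residue is 23/21.


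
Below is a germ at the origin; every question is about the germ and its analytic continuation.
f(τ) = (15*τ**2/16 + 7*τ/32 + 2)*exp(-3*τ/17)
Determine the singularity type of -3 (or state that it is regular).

The point is a regular point.

There is no denominator, hence no pole anywhere.
The factor exp(-3*τ/17) is entire.
So the germ continues analytically to -3.


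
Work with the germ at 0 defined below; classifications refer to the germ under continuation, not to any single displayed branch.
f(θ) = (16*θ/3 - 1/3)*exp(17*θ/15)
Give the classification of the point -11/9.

The point is a regular point.

There is no denominator, hence no pole anywhere.
The factor exp(17*θ/15) is entire.
So the germ continues analytically to -11/9.


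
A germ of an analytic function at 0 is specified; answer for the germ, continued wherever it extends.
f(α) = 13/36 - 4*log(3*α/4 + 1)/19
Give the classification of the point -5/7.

There is no denominator, hence no pole anywhere.
Branch term log(1 - α/(-4/3)): argument at -5/7 is 13/28, nonzero, so -5/7 is not its branch point (a point on a principal cut is still regular for the continued germ).
So the germ continues analytically to -5/7.

The point is a regular point.


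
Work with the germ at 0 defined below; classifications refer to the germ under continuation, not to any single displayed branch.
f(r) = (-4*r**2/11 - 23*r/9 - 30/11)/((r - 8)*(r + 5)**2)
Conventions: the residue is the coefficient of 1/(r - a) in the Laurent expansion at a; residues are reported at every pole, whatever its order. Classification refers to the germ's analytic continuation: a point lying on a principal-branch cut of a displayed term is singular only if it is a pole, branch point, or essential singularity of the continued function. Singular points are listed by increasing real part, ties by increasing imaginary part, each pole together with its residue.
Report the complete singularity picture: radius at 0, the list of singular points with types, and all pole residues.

Radius of convergence at 0: 5.
At -5: a pole of order 2; residue -1486/16731.
At 8: a pole of order 1; residue -418/1521.

Denominator factor (r - 8): pole of order 1 at 8, modulus 8.
Denominator factor (r + 5)^2: pole of order 2 at -5, modulus 5.
The radius of convergence is the smallest modulus among the singular points: 5.
At the order-2 pole -5 set g(r) = (r - (-5))^2*f(r) = (-4*r**2/11 - 23*r/9 - 30/11)/(r - 8).
Order-2 pole: residue = g'(a); g'(-5) = -1486/16731, so the residue is -1486/16731.
At the order-1 pole 8 set g(r) = (r - (8))*f(r) = (-4*r**2/11 - 23*r/9 - 30/11)/(r + 5)**2.
Simple pole: residue = g(a) at a = 8, which is -418/1521.
List the singular points by increasing real part (a conjugate pair: the negative imaginary part first).


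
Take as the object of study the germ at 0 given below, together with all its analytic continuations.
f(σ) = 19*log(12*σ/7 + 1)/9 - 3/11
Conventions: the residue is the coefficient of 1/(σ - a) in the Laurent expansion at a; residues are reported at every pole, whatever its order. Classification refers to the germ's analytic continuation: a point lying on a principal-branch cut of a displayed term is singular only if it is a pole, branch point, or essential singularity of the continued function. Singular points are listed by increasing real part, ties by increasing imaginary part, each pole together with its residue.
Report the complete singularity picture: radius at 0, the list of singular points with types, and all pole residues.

Radius of convergence at 0: 7/12.
At -7/12: a logarithmic branch point.

Branch term (19/9)*log(1 - σ/(-7/12)): its argument vanishes at σ = -7/12, a logarithmic branch point, modulus 7/12.
The radius of convergence is the smallest modulus among the singular points: 7/12.


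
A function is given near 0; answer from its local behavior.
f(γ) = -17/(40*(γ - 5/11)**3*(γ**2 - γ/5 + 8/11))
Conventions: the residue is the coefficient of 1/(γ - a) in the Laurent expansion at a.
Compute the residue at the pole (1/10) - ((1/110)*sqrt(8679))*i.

The factor γ**2 - γ/5 + 8/11 splits as (γ - a)(γ - a') with a = (1/10) - ((1/110)*sqrt(8679))*i, a' = (1/10) + ((1/110)*sqrt(8679))*i. At the order-1 pole a set g(γ) = (γ - a)*f(γ) = [-17/(40*(γ - 5/11)**3)] / (γ - a').
Simple pole: residue = g(a) at a = (1/10) - ((1/110)*sqrt(8679))*i, which is (-5021863/41616000) - ((3927781/1216112000)*sqrt(8679))*i.

The residue is (-5021863/41616000) - ((3927781/1216112000)*sqrt(8679))*i.
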